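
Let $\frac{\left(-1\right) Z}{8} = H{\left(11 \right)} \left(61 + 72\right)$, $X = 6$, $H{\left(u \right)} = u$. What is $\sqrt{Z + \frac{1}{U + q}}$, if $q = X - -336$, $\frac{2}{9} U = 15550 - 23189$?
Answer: $\frac{i \sqrt{6025110613710}}{22689} \approx 108.19 i$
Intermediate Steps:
$U = - \frac{68751}{2}$ ($U = \frac{9 \left(15550 - 23189\right)}{2} = \frac{9}{2} \left(-7639\right) = - \frac{68751}{2} \approx -34376.0$)
$q = 342$ ($q = 6 - -336 = 6 + 336 = 342$)
$Z = -11704$ ($Z = - 8 \cdot 11 \left(61 + 72\right) = - 8 \cdot 11 \cdot 133 = \left(-8\right) 1463 = -11704$)
$\sqrt{Z + \frac{1}{U + q}} = \sqrt{-11704 + \frac{1}{- \frac{68751}{2} + 342}} = \sqrt{-11704 + \frac{1}{- \frac{68067}{2}}} = \sqrt{-11704 - \frac{2}{68067}} = \sqrt{- \frac{796656170}{68067}} = \frac{i \sqrt{6025110613710}}{22689}$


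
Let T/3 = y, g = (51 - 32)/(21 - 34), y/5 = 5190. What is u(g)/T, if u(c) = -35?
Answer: -7/15570 ≈ -0.00044958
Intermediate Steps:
y = 25950 (y = 5*5190 = 25950)
g = -19/13 (g = 19/(-13) = 19*(-1/13) = -19/13 ≈ -1.4615)
T = 77850 (T = 3*25950 = 77850)
u(g)/T = -35/77850 = -35*1/77850 = -7/15570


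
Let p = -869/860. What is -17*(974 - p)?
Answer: -14254653/860 ≈ -16575.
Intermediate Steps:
p = -869/860 (p = -869*1/860 = -869/860 ≈ -1.0105)
-17*(974 - p) = -17*(974 - 1*(-869/860)) = -17*(974 + 869/860) = -17*838509/860 = -14254653/860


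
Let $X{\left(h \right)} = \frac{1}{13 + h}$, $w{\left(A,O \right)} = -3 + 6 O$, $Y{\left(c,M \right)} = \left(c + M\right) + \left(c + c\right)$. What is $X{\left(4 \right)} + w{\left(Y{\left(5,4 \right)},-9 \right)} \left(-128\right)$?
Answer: $\frac{124033}{17} \approx 7296.1$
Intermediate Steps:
$Y{\left(c,M \right)} = M + 3 c$ ($Y{\left(c,M \right)} = \left(M + c\right) + 2 c = M + 3 c$)
$X{\left(4 \right)} + w{\left(Y{\left(5,4 \right)},-9 \right)} \left(-128\right) = \frac{1}{13 + 4} + \left(-3 + 6 \left(-9\right)\right) \left(-128\right) = \frac{1}{17} + \left(-3 - 54\right) \left(-128\right) = \frac{1}{17} - -7296 = \frac{1}{17} + 7296 = \frac{124033}{17}$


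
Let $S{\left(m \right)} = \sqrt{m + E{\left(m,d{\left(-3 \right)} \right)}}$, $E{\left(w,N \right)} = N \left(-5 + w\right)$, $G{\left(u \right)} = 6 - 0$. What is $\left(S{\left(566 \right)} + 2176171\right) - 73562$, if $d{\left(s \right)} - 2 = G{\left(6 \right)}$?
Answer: $2102609 + 19 \sqrt{14} \approx 2.1027 \cdot 10^{6}$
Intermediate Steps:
$G{\left(u \right)} = 6$ ($G{\left(u \right)} = 6 + 0 = 6$)
$d{\left(s \right)} = 8$ ($d{\left(s \right)} = 2 + 6 = 8$)
$S{\left(m \right)} = \sqrt{-40 + 9 m}$ ($S{\left(m \right)} = \sqrt{m + 8 \left(-5 + m\right)} = \sqrt{m + \left(-40 + 8 m\right)} = \sqrt{-40 + 9 m}$)
$\left(S{\left(566 \right)} + 2176171\right) - 73562 = \left(\sqrt{-40 + 9 \cdot 566} + 2176171\right) - 73562 = \left(\sqrt{-40 + 5094} + 2176171\right) - 73562 = \left(\sqrt{5054} + 2176171\right) - 73562 = \left(19 \sqrt{14} + 2176171\right) - 73562 = \left(2176171 + 19 \sqrt{14}\right) - 73562 = 2102609 + 19 \sqrt{14}$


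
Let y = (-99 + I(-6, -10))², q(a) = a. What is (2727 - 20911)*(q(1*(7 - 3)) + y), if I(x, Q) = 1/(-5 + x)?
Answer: -21613211456/121 ≈ -1.7862e+8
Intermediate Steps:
y = 1188100/121 (y = (-99 + 1/(-5 - 6))² = (-99 + 1/(-11))² = (-99 - 1/11)² = (-1090/11)² = 1188100/121 ≈ 9819.0)
(2727 - 20911)*(q(1*(7 - 3)) + y) = (2727 - 20911)*(1*(7 - 3) + 1188100/121) = -18184*(1*4 + 1188100/121) = -18184*(4 + 1188100/121) = -18184*1188584/121 = -21613211456/121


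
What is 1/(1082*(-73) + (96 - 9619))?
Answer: -1/88509 ≈ -1.1298e-5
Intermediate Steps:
1/(1082*(-73) + (96 - 9619)) = 1/(-78986 - 9523) = 1/(-88509) = -1/88509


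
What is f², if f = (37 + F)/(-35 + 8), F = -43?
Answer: 4/81 ≈ 0.049383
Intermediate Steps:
f = 2/9 (f = (37 - 43)/(-35 + 8) = -6/(-27) = -6*(-1/27) = 2/9 ≈ 0.22222)
f² = (2/9)² = 4/81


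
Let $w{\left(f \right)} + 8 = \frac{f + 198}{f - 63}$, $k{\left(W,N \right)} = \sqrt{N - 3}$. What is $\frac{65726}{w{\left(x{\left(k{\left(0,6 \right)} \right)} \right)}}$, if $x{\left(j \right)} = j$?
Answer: $- \frac{968472610}{164219} + \frac{5718162 \sqrt{3}}{164219} \approx -5837.1$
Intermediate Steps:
$k{\left(W,N \right)} = \sqrt{-3 + N}$
$w{\left(f \right)} = -8 + \frac{198 + f}{-63 + f}$ ($w{\left(f \right)} = -8 + \frac{f + 198}{f - 63} = -8 + \frac{198 + f}{-63 + f}$)
$\frac{65726}{w{\left(x{\left(k{\left(0,6 \right)} \right)} \right)}} = \frac{65726}{\frac{1}{-63 + \sqrt{-3 + 6}} \left(702 - 7 \sqrt{-3 + 6}\right)} = \frac{65726}{\frac{1}{-63 + \sqrt{3}} \left(702 - 7 \sqrt{3}\right)} = 65726 \frac{-63 + \sqrt{3}}{702 - 7 \sqrt{3}} = \frac{65726 \left(-63 + \sqrt{3}\right)}{702 - 7 \sqrt{3}}$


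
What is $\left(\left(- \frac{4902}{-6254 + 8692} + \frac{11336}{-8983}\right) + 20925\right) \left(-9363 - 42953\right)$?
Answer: $- \frac{921963702190256}{842329} \approx -1.0945 \cdot 10^{9}$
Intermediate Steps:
$\left(\left(- \frac{4902}{-6254 + 8692} + \frac{11336}{-8983}\right) + 20925\right) \left(-9363 - 42953\right) = \left(\left(- \frac{4902}{2438} + 11336 \left(- \frac{1}{8983}\right)\right) + 20925\right) \left(-52316\right) = \left(\left(\left(-4902\right) \frac{1}{2438} - \frac{872}{691}\right) + 20925\right) \left(-52316\right) = \left(\left(- \frac{2451}{1219} - \frac{872}{691}\right) + 20925\right) \left(-52316\right) = \left(- \frac{2756609}{842329} + 20925\right) \left(-52316\right) = \frac{17622977716}{842329} \left(-52316\right) = - \frac{921963702190256}{842329}$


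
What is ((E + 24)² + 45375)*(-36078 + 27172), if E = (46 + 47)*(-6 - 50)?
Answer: -239742671286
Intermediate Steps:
E = -5208 (E = 93*(-56) = -5208)
((E + 24)² + 45375)*(-36078 + 27172) = ((-5208 + 24)² + 45375)*(-36078 + 27172) = ((-5184)² + 45375)*(-8906) = (26873856 + 45375)*(-8906) = 26919231*(-8906) = -239742671286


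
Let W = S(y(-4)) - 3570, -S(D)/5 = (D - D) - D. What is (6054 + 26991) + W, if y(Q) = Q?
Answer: 29455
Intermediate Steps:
S(D) = 5*D (S(D) = -5*((D - D) - D) = -5*(0 - D) = -(-5)*D = 5*D)
W = -3590 (W = 5*(-4) - 3570 = -20 - 3570 = -3590)
(6054 + 26991) + W = (6054 + 26991) - 3590 = 33045 - 3590 = 29455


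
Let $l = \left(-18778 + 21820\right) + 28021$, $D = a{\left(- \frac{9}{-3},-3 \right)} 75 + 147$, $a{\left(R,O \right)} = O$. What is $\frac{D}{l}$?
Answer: $- \frac{78}{31063} \approx -0.002511$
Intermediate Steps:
$D = -78$ ($D = \left(-3\right) 75 + 147 = -225 + 147 = -78$)
$l = 31063$ ($l = 3042 + 28021 = 31063$)
$\frac{D}{l} = - \frac{78}{31063}$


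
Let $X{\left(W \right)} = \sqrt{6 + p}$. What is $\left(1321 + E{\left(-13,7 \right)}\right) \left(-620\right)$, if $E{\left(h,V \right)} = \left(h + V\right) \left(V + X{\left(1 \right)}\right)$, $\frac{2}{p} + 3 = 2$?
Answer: $-785540$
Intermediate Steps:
$p = -2$ ($p = \frac{2}{-3 + 2} = \frac{2}{-1} = 2 \left(-1\right) = -2$)
$X{\left(W \right)} = 2$ ($X{\left(W \right)} = \sqrt{6 - 2} = \sqrt{4} = 2$)
$E{\left(h,V \right)} = \left(2 + V\right) \left(V + h\right)$ ($E{\left(h,V \right)} = \left(h + V\right) \left(V + 2\right) = \left(V + h\right) \left(2 + V\right) = \left(2 + V\right) \left(V + h\right)$)
$\left(1321 + E{\left(-13,7 \right)}\right) \left(-620\right) = \left(1321 + \left(7^{2} + 2 \cdot 7 + 2 \left(-13\right) + 7 \left(-13\right)\right)\right) \left(-620\right) = \left(1321 + \left(49 + 14 - 26 - 91\right)\right) \left(-620\right) = \left(1321 - 54\right) \left(-620\right) = 1267 \left(-620\right) = -785540$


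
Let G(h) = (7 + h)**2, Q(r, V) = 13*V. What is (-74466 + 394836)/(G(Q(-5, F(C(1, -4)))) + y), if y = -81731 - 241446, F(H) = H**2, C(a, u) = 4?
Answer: -160185/138476 ≈ -1.1568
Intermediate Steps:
y = -323177
(-74466 + 394836)/(G(Q(-5, F(C(1, -4)))) + y) = (-74466 + 394836)/((7 + 13*4**2)**2 - 323177) = 320370/((7 + 13*16)**2 - 323177) = 320370/((7 + 208)**2 - 323177) = 320370/(215**2 - 323177) = 320370/(46225 - 323177) = 320370/(-276952) = 320370*(-1/276952) = -160185/138476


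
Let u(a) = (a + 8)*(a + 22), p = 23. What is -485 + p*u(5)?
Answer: 7588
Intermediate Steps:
u(a) = (8 + a)*(22 + a)
-485 + p*u(5) = -485 + 23*(176 + 5² + 30*5) = -485 + 23*(176 + 25 + 150) = -485 + 23*351 = -485 + 8073 = 7588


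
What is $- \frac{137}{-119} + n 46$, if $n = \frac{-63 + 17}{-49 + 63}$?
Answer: $- \frac{17849}{119} \approx -149.99$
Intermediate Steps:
$n = - \frac{23}{7}$ ($n = - \frac{46}{14} = \left(-46\right) \frac{1}{14} = - \frac{23}{7} \approx -3.2857$)
$- \frac{137}{-119} + n 46 = - \frac{137}{-119} - \frac{1058}{7} = \left(-137\right) \left(- \frac{1}{119}\right) - \frac{1058}{7} = \frac{137}{119} - \frac{1058}{7} = - \frac{17849}{119}$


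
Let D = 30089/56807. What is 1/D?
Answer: 56807/30089 ≈ 1.8880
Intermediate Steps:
D = 30089/56807 (D = 30089*(1/56807) = 30089/56807 ≈ 0.52967)
1/D = 1/(30089/56807) = 56807/30089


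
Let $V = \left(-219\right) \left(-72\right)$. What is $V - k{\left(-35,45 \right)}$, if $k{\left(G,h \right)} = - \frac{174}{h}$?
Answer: $\frac{236578}{15} \approx 15772.0$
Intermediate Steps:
$V = 15768$
$V - k{\left(-35,45 \right)} = 15768 - - \frac{174}{45} = 15768 - \left(-174\right) \frac{1}{45} = 15768 - - \frac{58}{15} = 15768 + \frac{58}{15} = \frac{236578}{15}$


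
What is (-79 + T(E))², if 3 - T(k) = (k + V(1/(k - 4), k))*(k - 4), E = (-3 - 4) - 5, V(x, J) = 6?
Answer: 29584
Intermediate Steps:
E = -12 (E = -7 - 5 = -12)
T(k) = 3 - (-4 + k)*(6 + k) (T(k) = 3 - (k + 6)*(k - 4) = 3 - (6 + k)*(-4 + k) = 3 - (-4 + k)*(6 + k))
(-79 + T(E))² = (-79 + (27 - 1*(-12)² - 2*(-12)))² = (-79 + (27 - 1*144 + 24))² = (-79 + (27 - 144 + 24))² = (-79 - 93)² = (-172)² = 29584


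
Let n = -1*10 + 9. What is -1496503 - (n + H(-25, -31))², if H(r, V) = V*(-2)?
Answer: -1500224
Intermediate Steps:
H(r, V) = -2*V
n = -1 (n = -10 + 9 = -1)
-1496503 - (n + H(-25, -31))² = -1496503 - (-1 - 2*(-31))² = -1496503 - (-1 + 62)² = -1496503 - 1*61² = -1496503 - 1*3721 = -1496503 - 3721 = -1500224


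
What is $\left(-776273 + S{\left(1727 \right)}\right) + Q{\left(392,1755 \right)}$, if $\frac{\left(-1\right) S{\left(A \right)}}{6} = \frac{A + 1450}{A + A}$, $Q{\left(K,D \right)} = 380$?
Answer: $- \frac{1339976742}{1727} \approx -7.759 \cdot 10^{5}$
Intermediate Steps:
$S{\left(A \right)} = - \frac{3 \left(1450 + A\right)}{A}$ ($S{\left(A \right)} = - 6 \frac{A + 1450}{A + A} = - 6 \frac{1450 + A}{2 A} = - \frac{3 \left(1450 + A\right)}{A}$)
$\left(-776273 + S{\left(1727 \right)}\right) + Q{\left(392,1755 \right)} = \left(-776273 - \left(3 + \frac{4350}{1727}\right)\right) + 380 = \left(-776273 - \frac{9531}{1727}\right) + 380 = - \frac{1340633002}{1727} + 380 = - \frac{1339976742}{1727}$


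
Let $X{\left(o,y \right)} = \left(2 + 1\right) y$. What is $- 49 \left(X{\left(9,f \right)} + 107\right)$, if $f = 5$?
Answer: $-5978$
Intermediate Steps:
$X{\left(o,y \right)} = 3 y$
$- 49 \left(X{\left(9,f \right)} + 107\right) = - 49 \left(3 \cdot 5 + 107\right) = - 49 \left(15 + 107\right) = \left(-49\right) 122 = -5978$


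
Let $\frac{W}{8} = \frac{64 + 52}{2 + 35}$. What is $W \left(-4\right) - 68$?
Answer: $- \frac{6228}{37} \approx -168.32$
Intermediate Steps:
$W = \frac{928}{37}$ ($W = 8 \frac{64 + 52}{2 + 35} = 8 \cdot \frac{116}{37} = \frac{928}{37} \approx 25.081$)
$W \left(-4\right) - 68 = \frac{928}{37} \left(-4\right) - 68 = - \frac{3712}{37} - 68 = - \frac{6228}{37}$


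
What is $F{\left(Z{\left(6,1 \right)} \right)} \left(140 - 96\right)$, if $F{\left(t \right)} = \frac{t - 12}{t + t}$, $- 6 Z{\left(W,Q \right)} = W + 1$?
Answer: $\frac{1738}{7} \approx 248.29$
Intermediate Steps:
$Z{\left(W,Q \right)} = - \frac{1}{6} - \frac{W}{6}$ ($Z{\left(W,Q \right)} = - \frac{W + 1}{6} = - \frac{1 + W}{6} = - \frac{1}{6} - \frac{W}{6}$)
$F{\left(t \right)} = \frac{-12 + t}{2 t}$
$F{\left(Z{\left(6,1 \right)} \right)} \left(140 - 96\right) = \frac{-12 - \frac{7}{6}}{2 \left(- \frac{1}{6} - 1\right)} \left(140 - 96\right) = \frac{-12 - \frac{7}{6}}{2 \left(- \frac{1}{6} - 1\right)} 44 = \frac{-12 - \frac{7}{6}}{2 \left(- \frac{7}{6}\right)} 44 = \frac{1}{2} \left(- \frac{6}{7}\right) \left(- \frac{79}{6}\right) 44 = \frac{79}{14} \cdot 44 = \frac{1738}{7}$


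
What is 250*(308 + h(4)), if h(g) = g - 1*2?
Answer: 77500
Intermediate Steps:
h(g) = -2 + g (h(g) = g - 2 = -2 + g)
250*(308 + h(4)) = 250*(308 + (-2 + 4)) = 250*(308 + 2) = 250*310 = 77500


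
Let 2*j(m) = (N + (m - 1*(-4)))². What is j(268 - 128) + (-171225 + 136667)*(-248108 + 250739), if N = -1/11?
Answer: -22000641827/242 ≈ -9.0912e+7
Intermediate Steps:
N = -1/11 (N = -1*1/11 = -1/11 ≈ -0.090909)
j(m) = (43/11 + m)²/2 (j(m) = (-1/11 + (m - 1*(-4)))²/2 = (-1/11 + (m + 4))²/2 = (-1/11 + (4 + m))²/2 = (43/11 + m)²/2)
j(268 - 128) + (-171225 + 136667)*(-248108 + 250739) = (43 + 11*(268 - 128))²/242 + (-171225 + 136667)*(-248108 + 250739) = (43 + 11*140)²/242 - 34558*2631 = (43 + 1540)²/242 - 90922098 = (1/242)*1583² - 90922098 = (1/242)*2505889 - 90922098 = 2505889/242 - 90922098 = -22000641827/242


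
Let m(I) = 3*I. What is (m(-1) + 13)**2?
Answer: 100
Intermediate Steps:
(m(-1) + 13)**2 = (3*(-1) + 13)**2 = (-3 + 13)**2 = 10**2 = 100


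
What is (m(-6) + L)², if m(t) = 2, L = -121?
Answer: 14161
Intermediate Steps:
(m(-6) + L)² = (2 - 121)² = (-119)² = 14161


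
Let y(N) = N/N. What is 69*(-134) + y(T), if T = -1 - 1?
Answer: -9245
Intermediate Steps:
T = -2
y(N) = 1
69*(-134) + y(T) = 69*(-134) + 1 = -9246 + 1 = -9245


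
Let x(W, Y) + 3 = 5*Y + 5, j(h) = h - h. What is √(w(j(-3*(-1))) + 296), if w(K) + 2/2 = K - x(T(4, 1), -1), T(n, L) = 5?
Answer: √298 ≈ 17.263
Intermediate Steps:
j(h) = 0
x(W, Y) = 2 + 5*Y (x(W, Y) = -3 + (5*Y + 5) = -3 + (5 + 5*Y) = 2 + 5*Y)
w(K) = 2 + K (w(K) = -1 + (K - (2 + 5*(-1))) = -1 + (K - (2 - 5)) = -1 + (K - 1*(-3)) = -1 + (K + 3) = -1 + (3 + K) = 2 + K)
√(w(j(-3*(-1))) + 296) = √((2 + 0) + 296) = √(2 + 296) = √298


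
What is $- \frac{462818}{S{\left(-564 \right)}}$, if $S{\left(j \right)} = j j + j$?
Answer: $- \frac{231409}{158766} \approx -1.4575$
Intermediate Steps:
$S{\left(j \right)} = j + j^{2}$ ($S{\left(j \right)} = j^{2} + j = j + j^{2}$)
$- \frac{462818}{S{\left(-564 \right)}} = - \frac{462818}{\left(-564\right) \left(1 - 564\right)} = - \frac{462818}{\left(-564\right) \left(-563\right)} = - \frac{462818}{317532} = \left(-462818\right) \frac{1}{317532} = - \frac{231409}{158766}$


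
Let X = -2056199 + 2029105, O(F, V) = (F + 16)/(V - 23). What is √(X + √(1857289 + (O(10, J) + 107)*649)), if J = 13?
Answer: √(-677350 + 5*√48126115)/5 ≈ 160.33*I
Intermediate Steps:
O(F, V) = (16 + F)/(-23 + V)
X = -27094
√(X + √(1857289 + (O(10, J) + 107)*649)) = √(-27094 + √(1857289 + ((16 + 10)/(-23 + 13) + 107)*649)) = √(-27094 + √(1857289 + (26/(-10) + 107)*649)) = √(-27094 + √(1857289 + (-⅒*26 + 107)*649)) = √(-27094 + √(1857289 + (-13/5 + 107)*649)) = √(-27094 + √(1857289 + (522/5)*649)) = √(-27094 + √(1857289 + 338778/5)) = √(-27094 + √(9625223/5)) = √(-27094 + √48126115/5)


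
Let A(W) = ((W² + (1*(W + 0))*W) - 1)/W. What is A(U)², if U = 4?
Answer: 961/16 ≈ 60.063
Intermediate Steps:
A(W) = (-1 + 2*W²)/W (A(W) = ((W² + (1*W)*W) - 1)/W = ((W² + W*W) - 1)/W = ((W² + W²) - 1)/W = (2*W² - 1)/W = (-1 + 2*W²)/W)
A(U)² = (-1/4 + 2*4)² = (-1*¼ + 8)² = (-¼ + 8)² = (31/4)² = 961/16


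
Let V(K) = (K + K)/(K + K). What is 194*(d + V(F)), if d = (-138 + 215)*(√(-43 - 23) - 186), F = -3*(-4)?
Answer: -2778274 + 14938*I*√66 ≈ -2.7783e+6 + 1.2136e+5*I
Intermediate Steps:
F = 12
d = -14322 + 77*I*√66 (d = 77*(√(-66) - 186) = 77*(I*√66 - 186) = 77*(-186 + I*√66) = -14322 + 77*I*√66 ≈ -14322.0 + 625.55*I)
V(K) = 1 (V(K) = (2*K)/((2*K)) = (2*K)*(1/(2*K)) = 1)
194*(d + V(F)) = 194*((-14322 + 77*I*√66) + 1) = 194*(-14321 + 77*I*√66) = -2778274 + 14938*I*√66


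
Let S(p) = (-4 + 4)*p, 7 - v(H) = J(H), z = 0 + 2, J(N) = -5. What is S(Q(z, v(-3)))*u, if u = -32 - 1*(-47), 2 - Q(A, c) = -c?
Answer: 0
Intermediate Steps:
z = 2
v(H) = 12 (v(H) = 7 - 1*(-5) = 7 + 5 = 12)
Q(A, c) = 2 + c (Q(A, c) = 2 - (-1)*c*1 = 2 - (-1)*c = 2 + c)
S(p) = 0 (S(p) = 0*p = 0)
u = 15 (u = -32 + 47 = 15)
S(Q(z, v(-3)))*u = 0*15 = 0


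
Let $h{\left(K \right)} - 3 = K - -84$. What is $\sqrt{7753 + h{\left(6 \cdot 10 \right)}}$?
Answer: $10 \sqrt{79} \approx 88.882$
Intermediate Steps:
$h{\left(K \right)} = 87 + K$ ($h{\left(K \right)} = 3 + \left(K - -84\right) = 3 + \left(K + 84\right) = 3 + \left(84 + K\right) = 87 + K$)
$\sqrt{7753 + h{\left(6 \cdot 10 \right)}} = \sqrt{7753 + \left(87 + 6 \cdot 10\right)} = \sqrt{7753 + \left(87 + 60\right)} = \sqrt{7753 + 147} = \sqrt{7900} = 10 \sqrt{79}$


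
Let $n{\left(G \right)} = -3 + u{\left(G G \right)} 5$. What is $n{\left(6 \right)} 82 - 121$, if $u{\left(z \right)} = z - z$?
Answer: $-367$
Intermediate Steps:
$u{\left(z \right)} = 0$
$n{\left(G \right)} = -3$ ($n{\left(G \right)} = -3 + 0 \cdot 5 = -3 + 0 = -3$)
$n{\left(6 \right)} 82 - 121 = \left(-3\right) 82 - 121 = -246 - 121 = -367$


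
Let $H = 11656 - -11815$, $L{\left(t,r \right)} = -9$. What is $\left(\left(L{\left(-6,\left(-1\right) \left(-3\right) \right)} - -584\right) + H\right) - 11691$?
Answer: $12355$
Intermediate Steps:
$H = 23471$ ($H = 11656 + 11815 = 23471$)
$\left(\left(L{\left(-6,\left(-1\right) \left(-3\right) \right)} - -584\right) + H\right) - 11691 = \left(\left(-9 - -584\right) + 23471\right) - 11691 = \left(\left(-9 + 584\right) + 23471\right) - 11691 = \left(575 + 23471\right) - 11691 = 24046 - 11691 = 12355$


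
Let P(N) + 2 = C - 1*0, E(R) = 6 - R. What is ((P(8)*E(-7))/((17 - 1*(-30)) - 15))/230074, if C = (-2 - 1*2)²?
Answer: 7/283168 ≈ 2.4720e-5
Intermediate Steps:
C = 16 (C = (-2 - 2)² = (-4)² = 16)
P(N) = 14 (P(N) = -2 + (16 - 1*0) = -2 + (16 + 0) = -2 + 16 = 14)
((P(8)*E(-7))/((17 - 1*(-30)) - 15))/230074 = ((14*(6 - 1*(-7)))/((17 - 1*(-30)) - 15))/230074 = ((14*(6 + 7))/((17 + 30) - 15))*(1/230074) = ((14*13)/(47 - 15))*(1/230074) = (182/32)*(1/230074) = (182*(1/32))*(1/230074) = (91/16)*(1/230074) = 7/283168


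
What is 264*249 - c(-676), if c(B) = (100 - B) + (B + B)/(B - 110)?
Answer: 25528604/393 ≈ 64958.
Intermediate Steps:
c(B) = 100 - B + 2*B/(-110 + B) (c(B) = (100 - B) + (2*B)/(-110 + B) = (100 - B) + 2*B/(-110 + B) = 100 - B + 2*B/(-110 + B))
264*249 - c(-676) = 264*249 - (-11000 - 1*(-676)² + 212*(-676))/(-110 - 676) = 65736 - (-11000 - 1*456976 - 143312)/(-786) = 65736 - (-1)*(-11000 - 456976 - 143312)/786 = 65736 - (-1)*(-611288)/786 = 65736 - 1*305644/393 = 65736 - 305644/393 = 25528604/393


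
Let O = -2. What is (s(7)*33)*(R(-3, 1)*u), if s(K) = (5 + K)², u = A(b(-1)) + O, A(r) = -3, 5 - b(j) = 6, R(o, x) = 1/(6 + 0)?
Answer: -3960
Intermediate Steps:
R(o, x) = ⅙ (R(o, x) = 1/6 = ⅙)
b(j) = -1 (b(j) = 5 - 1*6 = 5 - 6 = -1)
u = -5 (u = -3 - 2 = -5)
(s(7)*33)*(R(-3, 1)*u) = ((5 + 7)²*33)*((⅙)*(-5)) = (12²*33)*(-⅚) = (144*33)*(-⅚) = 4752*(-⅚) = -3960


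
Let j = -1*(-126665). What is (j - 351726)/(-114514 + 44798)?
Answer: 225061/69716 ≈ 3.2283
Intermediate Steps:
j = 126665
(j - 351726)/(-114514 + 44798) = (126665 - 351726)/(-114514 + 44798) = -225061/(-69716) = -225061*(-1/69716) = 225061/69716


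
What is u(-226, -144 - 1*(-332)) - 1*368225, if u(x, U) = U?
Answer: -368037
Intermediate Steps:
u(-226, -144 - 1*(-332)) - 1*368225 = (-144 - 1*(-332)) - 1*368225 = (-144 + 332) - 368225 = 188 - 368225 = -368037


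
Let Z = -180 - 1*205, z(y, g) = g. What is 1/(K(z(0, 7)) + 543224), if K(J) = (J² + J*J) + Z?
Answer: 1/542937 ≈ 1.8418e-6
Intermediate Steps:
Z = -385 (Z = -180 - 205 = -385)
K(J) = -385 + 2*J² (K(J) = (J² + J*J) - 385 = (J² + J²) - 385 = 2*J² - 385 = -385 + 2*J²)
1/(K(z(0, 7)) + 543224) = 1/((-385 + 2*7²) + 543224) = 1/((-385 + 2*49) + 543224) = 1/((-385 + 98) + 543224) = 1/(-287 + 543224) = 1/542937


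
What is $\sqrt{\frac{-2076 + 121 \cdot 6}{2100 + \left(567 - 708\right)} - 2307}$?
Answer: $\frac{i \sqrt{984019413}}{653} \approx 48.038 i$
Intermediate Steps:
$\sqrt{\frac{-2076 + 121 \cdot 6}{2100 + \left(567 - 708\right)} - 2307} = \sqrt{\frac{-2076 + 726}{2100 - 141} - 2307} = \sqrt{- \frac{1350}{1959} - 2307} = \sqrt{\left(-1350\right) \frac{1}{1959} - 2307} = \sqrt{- \frac{450}{653} - 2307} = \sqrt{- \frac{1506921}{653}} = \frac{i \sqrt{984019413}}{653}$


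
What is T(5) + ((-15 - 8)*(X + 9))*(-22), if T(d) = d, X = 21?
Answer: 15185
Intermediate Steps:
T(5) + ((-15 - 8)*(X + 9))*(-22) = 5 + ((-15 - 8)*(21 + 9))*(-22) = 5 - 23*30*(-22) = 5 - 690*(-22) = 5 + 15180 = 15185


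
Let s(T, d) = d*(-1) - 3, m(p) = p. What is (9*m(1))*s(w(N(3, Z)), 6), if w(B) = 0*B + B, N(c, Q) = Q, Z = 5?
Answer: -81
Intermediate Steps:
w(B) = B (w(B) = 0 + B = B)
s(T, d) = -3 - d (s(T, d) = -d - 3 = -3 - d)
(9*m(1))*s(w(N(3, Z)), 6) = (9*1)*(-3 - 1*6) = 9*(-3 - 6) = 9*(-9) = -81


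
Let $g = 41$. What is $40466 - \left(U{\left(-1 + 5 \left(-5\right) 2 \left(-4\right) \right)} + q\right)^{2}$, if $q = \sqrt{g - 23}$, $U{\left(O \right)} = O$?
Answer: $847 - 1194 \sqrt{2} \approx -841.57$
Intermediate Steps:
$q = 3 \sqrt{2}$ ($q = \sqrt{41 - 23} = \sqrt{18} = 3 \sqrt{2} \approx 4.2426$)
$40466 - \left(U{\left(-1 + 5 \left(-5\right) 2 \left(-4\right) \right)} + q\right)^{2} = 40466 - \left(\left(-1 + 5 \left(-5\right) 2 \left(-4\right)\right) + 3 \sqrt{2}\right)^{2} = 40466 - \left(\left(-1 + \left(-25\right) 2 \left(-4\right)\right) + 3 \sqrt{2}\right)^{2} = 40466 - \left(\left(-1 - -200\right) + 3 \sqrt{2}\right)^{2} = 40466 - \left(\left(-1 + 200\right) + 3 \sqrt{2}\right)^{2} = 40466 - \left(199 + 3 \sqrt{2}\right)^{2}$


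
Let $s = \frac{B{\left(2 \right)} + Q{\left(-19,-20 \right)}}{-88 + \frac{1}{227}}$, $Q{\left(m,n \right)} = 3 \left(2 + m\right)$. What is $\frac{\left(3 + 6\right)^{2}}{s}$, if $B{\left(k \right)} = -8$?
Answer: $\frac{1617975}{13393} \approx 120.81$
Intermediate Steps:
$Q{\left(m,n \right)} = 6 + 3 m$
$s = \frac{13393}{19975}$ ($s = \frac{-8 + \left(6 + 3 \left(-19\right)\right)}{-88 + \frac{1}{227}} = \frac{-8 + \left(6 - 57\right)}{-88 + \frac{1}{227}} = \frac{-8 - 51}{- \frac{19975}{227}} = \left(-59\right) \left(- \frac{227}{19975}\right) = \frac{13393}{19975} \approx 0.67049$)
$\frac{\left(3 + 6\right)^{2}}{s} = \frac{\left(3 + 6\right)^{2}}{\frac{13393}{19975}} = 9^{2} \cdot \frac{19975}{13393} = 81 \cdot \frac{19975}{13393} = \frac{1617975}{13393}$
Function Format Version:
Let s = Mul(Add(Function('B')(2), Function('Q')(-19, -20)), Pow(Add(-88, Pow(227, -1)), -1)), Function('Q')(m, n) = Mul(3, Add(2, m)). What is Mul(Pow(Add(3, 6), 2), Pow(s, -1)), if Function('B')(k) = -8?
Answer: Rational(1617975, 13393) ≈ 120.81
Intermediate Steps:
Function('Q')(m, n) = Add(6, Mul(3, m))
s = Rational(13393, 19975) (s = Mul(Add(-8, Add(6, Mul(3, -19))), Pow(Add(-88, Pow(227, -1)), -1)) = Mul(Add(-8, Add(6, -57)), Pow(Add(-88, Rational(1, 227)), -1)) = Mul(Add(-8, -51), Pow(Rational(-19975, 227), -1)) = Mul(-59, Rational(-227, 19975)) = Rational(13393, 19975) ≈ 0.67049)
Mul(Pow(Add(3, 6), 2), Pow(s, -1)) = Mul(Pow(Add(3, 6), 2), Pow(Rational(13393, 19975), -1)) = Mul(Pow(9, 2), Rational(19975, 13393)) = Mul(81, Rational(19975, 13393)) = Rational(1617975, 13393)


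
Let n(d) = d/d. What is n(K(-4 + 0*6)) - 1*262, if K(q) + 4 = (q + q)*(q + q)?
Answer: -261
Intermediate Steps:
K(q) = -4 + 4*q² (K(q) = -4 + (q + q)*(q + q) = -4 + (2*q)*(2*q) = -4 + 4*q²)
n(d) = 1
n(K(-4 + 0*6)) - 1*262 = 1 - 1*262 = 1 - 262 = -261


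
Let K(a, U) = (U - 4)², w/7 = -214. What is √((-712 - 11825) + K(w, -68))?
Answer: 3*I*√817 ≈ 85.75*I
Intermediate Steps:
w = -1498 (w = 7*(-214) = -1498)
K(a, U) = (-4 + U)²
√((-712 - 11825) + K(w, -68)) = √((-712 - 11825) + (-4 - 68)²) = √(-12537 + (-72)²) = √(-12537 + 5184) = √(-7353) = 3*I*√817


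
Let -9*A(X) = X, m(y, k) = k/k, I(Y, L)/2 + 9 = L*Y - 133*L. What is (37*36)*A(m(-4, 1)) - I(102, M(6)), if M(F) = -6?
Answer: -502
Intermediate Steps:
I(Y, L) = -18 - 266*L + 2*L*Y (I(Y, L) = -18 + 2*(L*Y - 133*L) = -18 + 2*(-133*L + L*Y) = -18 + (-266*L + 2*L*Y) = -18 - 266*L + 2*L*Y)
m(y, k) = 1
A(X) = -X/9
(37*36)*A(m(-4, 1)) - I(102, M(6)) = (37*36)*(-⅑*1) - (-18 - 266*(-6) + 2*(-6)*102) = 1332*(-⅑) - (-18 + 1596 - 1224) = -148 - 1*354 = -148 - 354 = -502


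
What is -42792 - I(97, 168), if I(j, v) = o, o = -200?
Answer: -42592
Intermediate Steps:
I(j, v) = -200
-42792 - I(97, 168) = -42792 - 1*(-200) = -42792 + 200 = -42592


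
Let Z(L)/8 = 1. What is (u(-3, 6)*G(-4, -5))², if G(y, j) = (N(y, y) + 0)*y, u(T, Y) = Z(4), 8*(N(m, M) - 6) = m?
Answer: 30976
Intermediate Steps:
Z(L) = 8 (Z(L) = 8*1 = 8)
N(m, M) = 6 + m/8
u(T, Y) = 8
G(y, j) = y*(6 + y/8) (G(y, j) = ((6 + y/8) + 0)*y = (6 + y/8)*y = y*(6 + y/8))
(u(-3, 6)*G(-4, -5))² = (8*((⅛)*(-4)*(48 - 4)))² = (8*((⅛)*(-4)*44))² = (8*(-22))² = (-176)² = 30976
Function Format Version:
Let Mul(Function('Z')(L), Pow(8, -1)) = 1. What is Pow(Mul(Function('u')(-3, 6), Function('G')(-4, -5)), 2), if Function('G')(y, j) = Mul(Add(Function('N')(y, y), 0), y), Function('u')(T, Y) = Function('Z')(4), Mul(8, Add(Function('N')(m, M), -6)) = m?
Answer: 30976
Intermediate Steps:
Function('Z')(L) = 8 (Function('Z')(L) = Mul(8, 1) = 8)
Function('N')(m, M) = Add(6, Mul(Rational(1, 8), m))
Function('u')(T, Y) = 8
Function('G')(y, j) = Mul(y, Add(6, Mul(Rational(1, 8), y))) (Function('G')(y, j) = Mul(Add(Add(6, Mul(Rational(1, 8), y)), 0), y) = Mul(Add(6, Mul(Rational(1, 8), y)), y) = Mul(y, Add(6, Mul(Rational(1, 8), y))))
Pow(Mul(Function('u')(-3, 6), Function('G')(-4, -5)), 2) = Pow(Mul(8, Mul(Rational(1, 8), -4, Add(48, -4))), 2) = Pow(Mul(8, Mul(Rational(1, 8), -4, 44)), 2) = Pow(Mul(8, -22), 2) = Pow(-176, 2) = 30976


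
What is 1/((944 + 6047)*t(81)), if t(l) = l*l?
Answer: 1/45867951 ≈ 2.1802e-8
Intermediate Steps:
t(l) = l**2
1/((944 + 6047)*t(81)) = 1/((944 + 6047)*(81**2)) = 1/(6991*6561) = (1/6991)*(1/6561) = 1/45867951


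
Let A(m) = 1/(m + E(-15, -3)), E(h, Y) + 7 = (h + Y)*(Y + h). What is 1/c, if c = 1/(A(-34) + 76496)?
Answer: 21648369/283 ≈ 76496.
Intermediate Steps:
E(h, Y) = -7 + (Y + h)² (E(h, Y) = -7 + (h + Y)*(Y + h) = -7 + (Y + h)*(Y + h) = -7 + (Y + h)²)
A(m) = 1/(317 + m) (A(m) = 1/(m + (-7 + (-3 - 15)²)) = 1/(m + (-7 + (-18)²)) = 1/(m + (-7 + 324)) = 1/(m + 317) = 1/(317 + m))
c = 283/21648369 (c = 1/(1/(317 - 34) + 76496) = 1/(1/283 + 76496) = 1/(21648369/283) = 283/21648369 ≈ 1.3073e-5)
1/c = 1/(283/21648369) = 21648369/283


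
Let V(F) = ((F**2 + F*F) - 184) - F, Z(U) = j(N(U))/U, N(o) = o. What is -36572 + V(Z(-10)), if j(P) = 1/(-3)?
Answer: -8270107/225 ≈ -36756.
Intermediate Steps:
j(P) = -1/3
Z(U) = -1/(3*U)
V(F) = -184 - F + 2*F**2 (V(F) = ((F**2 + F**2) - 184) - F = (2*F**2 - 184) - F = (-184 + 2*F**2) - F = -184 - F + 2*F**2)
-36572 + V(Z(-10)) = -36572 + (-184 - (-1)/(3*(-10)) + 2*(-1/3/(-10))**2) = -36572 + (-184 - (-1)*(-1)/(3*10) + 2*(-1/3*(-1/10))**2) = -36572 + (-184 - 1*1/30 + 2*(1/30)**2) = -36572 + (-184 - 1/30 + 2*(1/900)) = -36572 + (-184 - 1/30 + 1/450) = -36572 - 41407/225 = -8270107/225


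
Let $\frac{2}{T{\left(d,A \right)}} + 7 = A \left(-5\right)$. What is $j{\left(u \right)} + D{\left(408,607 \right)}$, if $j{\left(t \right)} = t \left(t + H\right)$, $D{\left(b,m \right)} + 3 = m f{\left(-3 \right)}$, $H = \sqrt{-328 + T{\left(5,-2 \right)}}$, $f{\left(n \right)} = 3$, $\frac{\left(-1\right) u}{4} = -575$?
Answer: $5291818 + \frac{2300 i \sqrt{2946}}{3} \approx 5.2918 \cdot 10^{6} + 41612.0 i$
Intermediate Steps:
$u = 2300$ ($u = \left(-4\right) \left(-575\right) = 2300$)
$T{\left(d,A \right)} = \frac{2}{-7 - 5 A}$ ($T{\left(d,A \right)} = \frac{2}{-7 + A \left(-5\right)} = \frac{2}{-7 - 5 A}$)
$H = \frac{i \sqrt{2946}}{3}$ ($H = \sqrt{-328 - \frac{2}{7 + 5 \left(-2\right)}} = \sqrt{-328 - \frac{2}{7 - 10}} = \sqrt{-328 - \frac{2}{-3}} = \sqrt{-328 - - \frac{2}{3}} = \sqrt{-328 + \frac{2}{3}} = \sqrt{- \frac{982}{3}} = \frac{i \sqrt{2946}}{3} \approx 18.092 i$)
$D{\left(b,m \right)} = -3 + 3 m$ ($D{\left(b,m \right)} = -3 + m 3 = -3 + 3 m$)
$j{\left(t \right)} = t \left(t + \frac{i \sqrt{2946}}{3}\right)$
$j{\left(u \right)} + D{\left(408,607 \right)} = \frac{1}{3} \cdot 2300 \left(3 \cdot 2300 + i \sqrt{2946}\right) + \left(-3 + 3 \cdot 607\right) = \frac{1}{3} \cdot 2300 \left(6900 + i \sqrt{2946}\right) + \left(-3 + 1821\right) = \left(5290000 + \frac{2300 i \sqrt{2946}}{3}\right) + 1818 = 5291818 + \frac{2300 i \sqrt{2946}}{3}$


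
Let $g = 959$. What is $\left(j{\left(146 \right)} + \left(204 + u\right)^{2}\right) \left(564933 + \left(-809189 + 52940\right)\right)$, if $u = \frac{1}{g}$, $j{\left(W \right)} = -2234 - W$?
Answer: $- \frac{6903636901315524}{919681} \approx -7.5066 \cdot 10^{9}$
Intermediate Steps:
$u = \frac{1}{959} \approx 0.0010428$
$\left(j{\left(146 \right)} + \left(204 + u\right)^{2}\right) \left(564933 + \left(-809189 + 52940\right)\right) = \left(\left(-2234 - 146\right) + \left(204 + \frac{1}{959}\right)^{2}\right) \left(564933 + \left(-809189 + 52940\right)\right) = \left(\left(-2234 - 146\right) + \left(\frac{195637}{959}\right)^{2}\right) \left(564933 - 756249\right) = \left(-2380 + \frac{38273835769}{919681}\right) \left(-191316\right) = \frac{36084994989}{919681} \left(-191316\right) = - \frac{6903636901315524}{919681}$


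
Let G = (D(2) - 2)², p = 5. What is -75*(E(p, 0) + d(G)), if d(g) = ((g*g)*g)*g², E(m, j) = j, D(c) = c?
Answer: 0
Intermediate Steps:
G = 0 (G = (2 - 2)² = 0² = 0)
d(g) = g⁵ (d(g) = (g²*g)*g² = g³*g² = g⁵)
-75*(E(p, 0) + d(G)) = -75*(0 + 0⁵) = -75*(0 + 0) = -75*0 = 0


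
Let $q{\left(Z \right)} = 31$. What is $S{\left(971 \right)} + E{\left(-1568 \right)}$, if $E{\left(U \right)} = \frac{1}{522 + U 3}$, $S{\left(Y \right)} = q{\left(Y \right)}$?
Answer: $\frac{129641}{4182} \approx 31.0$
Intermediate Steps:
$S{\left(Y \right)} = 31$
$E{\left(U \right)} = \frac{1}{522 + 3 U}$
$S{\left(971 \right)} + E{\left(-1568 \right)} = 31 + \frac{1}{3 \left(174 - 1568\right)} = 31 + \frac{1}{3 \left(-1394\right)} = 31 + \frac{1}{3} \left(- \frac{1}{1394}\right) = 31 - \frac{1}{4182} = \frac{129641}{4182}$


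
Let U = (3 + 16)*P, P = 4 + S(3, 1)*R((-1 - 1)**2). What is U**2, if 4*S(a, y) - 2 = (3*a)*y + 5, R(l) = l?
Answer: 144400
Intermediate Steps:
S(a, y) = 7/4 + 3*a*y/4 (S(a, y) = 1/2 + ((3*a)*y + 5)/4 = 1/2 + (3*a*y + 5)/4 = 1/2 + (5 + 3*a*y)/4 = 1/2 + (5/4 + 3*a*y/4) = 7/4 + 3*a*y/4)
P = 20 (P = 4 + (7/4 + (3/4)*3*1)*(-1 - 1)**2 = 4 + (7/4 + 9/4)*(-2)**2 = 4 + 4*4 = 4 + 16 = 20)
U = 380 (U = (3 + 16)*20 = 19*20 = 380)
U**2 = 380**2 = 144400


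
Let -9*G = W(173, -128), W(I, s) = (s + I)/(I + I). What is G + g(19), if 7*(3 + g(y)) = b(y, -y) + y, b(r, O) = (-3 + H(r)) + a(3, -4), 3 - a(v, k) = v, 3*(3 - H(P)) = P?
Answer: -8755/7266 ≈ -1.2049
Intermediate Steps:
H(P) = 3 - P/3
a(v, k) = 3 - v
W(I, s) = (I + s)/(2*I) (W(I, s) = (I + s)/((2*I)) = (I + s)*(1/(2*I)) = (I + s)/(2*I))
G = -5/346 (G = -(173 - 128)/(18*173) = -45/(18*173) = -⅑*45/346 = -5/346 ≈ -0.014451)
b(r, O) = -r/3 (b(r, O) = (-3 + (3 - r/3)) + (3 - 1*3) = -r/3 + (3 - 3) = -r/3 + 0 = -r/3)
g(y) = -3 + 2*y/21 (g(y) = -3 + (-y/3 + y)/7 = -3 + (2*y/3)/7 = -3 + 2*y/21)
G + g(19) = -5/346 + (-3 + (2/21)*19) = -5/346 + (-3 + 38/21) = -5/346 - 25/21 = -8755/7266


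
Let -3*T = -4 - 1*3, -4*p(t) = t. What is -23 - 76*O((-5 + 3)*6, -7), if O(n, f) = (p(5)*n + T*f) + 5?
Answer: -905/3 ≈ -301.67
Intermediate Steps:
p(t) = -t/4
T = 7/3 (T = -(-4 - 1*3)/3 = -(-4 - 3)/3 = -⅓*(-7) = 7/3 ≈ 2.3333)
O(n, f) = 5 - 5*n/4 + 7*f/3 (O(n, f) = ((-¼*5)*n + 7*f/3) + 5 = (-5*n/4 + 7*f/3) + 5 = 5 - 5*n/4 + 7*f/3)
-23 - 76*O((-5 + 3)*6, -7) = -23 - 76*(5 - 5*(-5 + 3)*6/4 + (7/3)*(-7)) = -23 - 76*(5 - (-5)*6/2 - 49/3) = -23 - 76*(5 - 5/4*(-12) - 49/3) = -23 - 76*(5 + 15 - 49/3) = -23 - 76*11/3 = -23 - 836/3 = -905/3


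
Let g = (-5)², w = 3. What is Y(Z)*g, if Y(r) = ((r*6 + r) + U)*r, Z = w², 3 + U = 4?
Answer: 14400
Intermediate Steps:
U = 1 (U = -3 + 4 = 1)
Z = 9 (Z = 3² = 9)
Y(r) = r*(1 + 7*r) (Y(r) = ((r*6 + r) + 1)*r = ((6*r + r) + 1)*r = (7*r + 1)*r = (1 + 7*r)*r = r*(1 + 7*r))
g = 25
Y(Z)*g = (9*(1 + 7*9))*25 = (9*(1 + 63))*25 = (9*64)*25 = 576*25 = 14400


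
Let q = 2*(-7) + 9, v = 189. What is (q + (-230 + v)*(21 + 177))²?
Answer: 65983129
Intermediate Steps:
q = -5 (q = -14 + 9 = -5)
(q + (-230 + v)*(21 + 177))² = (-5 + (-230 + 189)*(21 + 177))² = (-5 - 41*198)² = (-5 - 8118)² = (-8123)² = 65983129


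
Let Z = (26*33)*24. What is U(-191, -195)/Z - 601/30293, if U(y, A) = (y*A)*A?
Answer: -1880543751/5331568 ≈ -352.72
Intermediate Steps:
U(y, A) = y*A² (U(y, A) = (A*y)*A = y*A²)
Z = 20592 (Z = 858*24 = 20592)
U(-191, -195)/Z - 601/30293 = -191*(-195)²/20592 - 601/30293 = -191*38025*(1/20592) - 601*1/30293 = -7262775*1/20592 - 601/30293 = -62075/176 - 601/30293 = -1880543751/5331568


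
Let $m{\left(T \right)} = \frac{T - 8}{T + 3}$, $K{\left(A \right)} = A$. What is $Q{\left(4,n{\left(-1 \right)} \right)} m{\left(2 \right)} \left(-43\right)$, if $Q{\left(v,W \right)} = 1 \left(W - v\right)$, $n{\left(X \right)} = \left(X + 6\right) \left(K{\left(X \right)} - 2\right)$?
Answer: $- \frac{4902}{5} \approx -980.4$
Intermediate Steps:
$n{\left(X \right)} = \left(-2 + X\right) \left(6 + X\right)$ ($n{\left(X \right)} = \left(X + 6\right) \left(X - 2\right) = \left(6 + X\right) \left(-2 + X\right) = \left(-2 + X\right) \left(6 + X\right)$)
$m{\left(T \right)} = \frac{-8 + T}{3 + T}$
$Q{\left(v,W \right)} = W - v$
$Q{\left(4,n{\left(-1 \right)} \right)} m{\left(2 \right)} \left(-43\right) = \left(\left(-12 + \left(-1\right)^{2} + 4 \left(-1\right)\right) - 4\right) \frac{-8 + 2}{3 + 2} \left(-43\right) = \left(\left(-12 + 1 - 4\right) - 4\right) \frac{1}{5} \left(-6\right) \left(-43\right) = \left(-15 - 4\right) \frac{1}{5} \left(-6\right) \left(-43\right) = \left(-19\right) \left(- \frac{6}{5}\right) \left(-43\right) = \frac{114}{5} \left(-43\right) = - \frac{4902}{5}$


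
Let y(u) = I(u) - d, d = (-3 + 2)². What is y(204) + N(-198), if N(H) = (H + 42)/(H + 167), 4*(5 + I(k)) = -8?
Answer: -92/31 ≈ -2.9677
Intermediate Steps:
I(k) = -7 (I(k) = -5 + (¼)*(-8) = -5 - 2 = -7)
d = 1 (d = (-1)² = 1)
y(u) = -8 (y(u) = -7 - 1*1 = -7 - 1 = -8)
N(H) = (42 + H)/(167 + H)
y(204) + N(-198) = -8 + (42 - 198)/(167 - 198) = -8 - 156/(-31) = -8 - 1/31*(-156) = -8 + 156/31 = -92/31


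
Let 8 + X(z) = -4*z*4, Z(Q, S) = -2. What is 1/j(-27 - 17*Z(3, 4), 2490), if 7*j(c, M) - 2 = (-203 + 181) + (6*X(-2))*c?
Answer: 7/988 ≈ 0.0070850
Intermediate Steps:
X(z) = -8 - 16*z (X(z) = -8 - 4*z*4 = -8 - 16*z)
j(c, M) = -20/7 + 144*c/7 (j(c, M) = 2/7 + ((-203 + 181) + (6*(-8 - 16*(-2)))*c)/7 = 2/7 + (-22 + (6*(-8 + 32))*c)/7 = 2/7 + (-22 + (6*24)*c)/7 = 2/7 + (-22 + 144*c)/7 = 2/7 + (-22/7 + 144*c/7) = -20/7 + 144*c/7)
1/j(-27 - 17*Z(3, 4), 2490) = 1/(-20/7 + 144*(-27 - 17*(-2))/7) = 1/(-20/7 + 144*(-27 + 34)/7) = 1/(-20/7 + (144/7)*7) = 1/(-20/7 + 144) = 1/(988/7) = 7/988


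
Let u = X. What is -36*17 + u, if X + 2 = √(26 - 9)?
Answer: -614 + √17 ≈ -609.88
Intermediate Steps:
X = -2 + √17 (X = -2 + √(26 - 9) = -2 + √17 ≈ 2.1231)
u = -2 + √17 ≈ 2.1231
-36*17 + u = -36*17 + (-2 + √17) = -612 + (-2 + √17) = -614 + √17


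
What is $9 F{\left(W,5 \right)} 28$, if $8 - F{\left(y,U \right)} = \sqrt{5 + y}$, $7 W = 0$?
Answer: $2016 - 252 \sqrt{5} \approx 1452.5$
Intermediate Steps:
$W = 0$ ($W = \frac{1}{7} \cdot 0 = 0$)
$F{\left(y,U \right)} = 8 - \sqrt{5 + y}$
$9 F{\left(W,5 \right)} 28 = 9 \left(8 - \sqrt{5 + 0}\right) 28 = 9 \left(8 - \sqrt{5}\right) 28 = \left(72 - 9 \sqrt{5}\right) 28 = 2016 - 252 \sqrt{5}$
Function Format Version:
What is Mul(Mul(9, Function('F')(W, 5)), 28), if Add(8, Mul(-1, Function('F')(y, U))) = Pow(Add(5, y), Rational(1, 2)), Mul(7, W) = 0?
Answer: Add(2016, Mul(-252, Pow(5, Rational(1, 2)))) ≈ 1452.5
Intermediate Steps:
W = 0 (W = Mul(Rational(1, 7), 0) = 0)
Function('F')(y, U) = Add(8, Mul(-1, Pow(Add(5, y), Rational(1, 2))))
Mul(Mul(9, Function('F')(W, 5)), 28) = Mul(Mul(9, Add(8, Mul(-1, Pow(Add(5, 0), Rational(1, 2))))), 28) = Mul(Mul(9, Add(8, Mul(-1, Pow(5, Rational(1, 2))))), 28) = Mul(Add(72, Mul(-9, Pow(5, Rational(1, 2)))), 28) = Add(2016, Mul(-252, Pow(5, Rational(1, 2))))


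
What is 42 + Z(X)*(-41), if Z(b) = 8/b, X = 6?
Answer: -38/3 ≈ -12.667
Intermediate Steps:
42 + Z(X)*(-41) = 42 + (8/6)*(-41) = 42 + (8*(⅙))*(-41) = 42 + (4/3)*(-41) = 42 - 164/3 = -38/3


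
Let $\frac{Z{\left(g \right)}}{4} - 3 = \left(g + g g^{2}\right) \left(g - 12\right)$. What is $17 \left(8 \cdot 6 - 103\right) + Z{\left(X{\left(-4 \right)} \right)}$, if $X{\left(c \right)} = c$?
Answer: $3429$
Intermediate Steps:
$Z{\left(g \right)} = 12 + 4 \left(-12 + g\right) \left(g + g^{3}\right)$ ($Z{\left(g \right)} = 12 + 4 \left(g + g g^{2}\right) \left(g - 12\right) = 12 + 4 \left(g + g^{3}\right) \left(-12 + g\right) = 12 + 4 \left(-12 + g\right) \left(g + g^{3}\right)$)
$17 \left(8 \cdot 6 - 103\right) + Z{\left(X{\left(-4 \right)} \right)} = 17 \left(8 \cdot 6 - 103\right) + \left(12 - -192 - 48 \left(-4\right)^{3} + 4 \left(-4\right)^{2} + 4 \left(-4\right)^{4}\right) = 17 \left(48 - 103\right) + \left(12 + 192 - -3072 + 4 \cdot 16 + 4 \cdot 256\right) = 17 \left(-55\right) + \left(12 + 192 + 3072 + 64 + 1024\right) = -935 + 4364 = 3429$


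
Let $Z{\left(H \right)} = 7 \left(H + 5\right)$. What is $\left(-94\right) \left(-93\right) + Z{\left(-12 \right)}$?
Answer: $8693$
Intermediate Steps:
$Z{\left(H \right)} = 35 + 7 H$ ($Z{\left(H \right)} = 7 \left(5 + H\right) = 35 + 7 H$)
$\left(-94\right) \left(-93\right) + Z{\left(-12 \right)} = \left(-94\right) \left(-93\right) + \left(35 + 7 \left(-12\right)\right) = 8742 + \left(35 - 84\right) = 8742 - 49 = 8693$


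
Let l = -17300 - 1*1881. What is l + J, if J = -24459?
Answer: -43640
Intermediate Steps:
l = -19181 (l = -17300 - 1881 = -19181)
l + J = -19181 - 24459 = -43640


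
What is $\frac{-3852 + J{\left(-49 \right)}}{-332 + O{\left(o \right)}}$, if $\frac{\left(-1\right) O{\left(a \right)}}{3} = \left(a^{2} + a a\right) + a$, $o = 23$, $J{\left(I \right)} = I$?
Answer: $\frac{3901}{3575} \approx 1.0912$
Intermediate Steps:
$O{\left(a \right)} = - 6 a^{2} - 3 a$ ($O{\left(a \right)} = - 3 \left(\left(a^{2} + a a\right) + a\right) = - 3 \left(\left(a^{2} + a^{2}\right) + a\right) = - 3 \left(2 a^{2} + a\right) = - 3 \left(a + 2 a^{2}\right) = - 6 a^{2} - 3 a$)
$\frac{-3852 + J{\left(-49 \right)}}{-332 + O{\left(o \right)}} = \frac{-3852 - 49}{-332 - 69 \left(1 + 2 \cdot 23\right)} = - \frac{3901}{-332 - 69 \left(1 + 46\right)} = - \frac{3901}{-332 - 69 \cdot 47} = - \frac{3901}{-332 - 3243} = - \frac{3901}{-3575} = \left(-3901\right) \left(- \frac{1}{3575}\right) = \frac{3901}{3575}$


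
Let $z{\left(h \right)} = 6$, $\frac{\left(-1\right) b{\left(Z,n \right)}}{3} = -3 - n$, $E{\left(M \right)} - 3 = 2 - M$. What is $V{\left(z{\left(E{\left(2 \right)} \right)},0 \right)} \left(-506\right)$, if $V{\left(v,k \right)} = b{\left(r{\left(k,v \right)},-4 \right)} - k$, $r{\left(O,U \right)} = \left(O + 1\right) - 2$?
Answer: $1518$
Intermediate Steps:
$r{\left(O,U \right)} = -1 + O$ ($r{\left(O,U \right)} = \left(1 + O\right) - 2 = -1 + O$)
$E{\left(M \right)} = 5 - M$ ($E{\left(M \right)} = 3 - \left(-2 + M\right) = 5 - M$)
$b{\left(Z,n \right)} = 9 + 3 n$ ($b{\left(Z,n \right)} = - 3 \left(-3 - n\right) = 9 + 3 n$)
$V{\left(v,k \right)} = -3 - k$ ($V{\left(v,k \right)} = \left(9 + 3 \left(-4\right)\right) - k = \left(9 - 12\right) - k = -3 - k$)
$V{\left(z{\left(E{\left(2 \right)} \right)},0 \right)} \left(-506\right) = \left(-3 - 0\right) \left(-506\right) = \left(-3 + 0\right) \left(-506\right) = \left(-3\right) \left(-506\right) = 1518$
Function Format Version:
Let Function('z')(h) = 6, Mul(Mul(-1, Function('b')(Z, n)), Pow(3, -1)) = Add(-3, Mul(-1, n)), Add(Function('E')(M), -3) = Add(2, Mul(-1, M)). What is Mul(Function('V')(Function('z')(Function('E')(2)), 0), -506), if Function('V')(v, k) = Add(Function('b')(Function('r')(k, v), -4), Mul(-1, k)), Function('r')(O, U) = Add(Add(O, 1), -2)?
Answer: 1518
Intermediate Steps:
Function('r')(O, U) = Add(-1, O) (Function('r')(O, U) = Add(Add(1, O), -2) = Add(-1, O))
Function('E')(M) = Add(5, Mul(-1, M)) (Function('E')(M) = Add(3, Add(2, Mul(-1, M))) = Add(5, Mul(-1, M)))
Function('b')(Z, n) = Add(9, Mul(3, n)) (Function('b')(Z, n) = Mul(-3, Add(-3, Mul(-1, n))) = Add(9, Mul(3, n)))
Function('V')(v, k) = Add(-3, Mul(-1, k)) (Function('V')(v, k) = Add(Add(9, Mul(3, -4)), Mul(-1, k)) = Add(Add(9, -12), Mul(-1, k)) = Add(-3, Mul(-1, k)))
Mul(Function('V')(Function('z')(Function('E')(2)), 0), -506) = Mul(Add(-3, Mul(-1, 0)), -506) = Mul(Add(-3, 0), -506) = Mul(-3, -506) = 1518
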